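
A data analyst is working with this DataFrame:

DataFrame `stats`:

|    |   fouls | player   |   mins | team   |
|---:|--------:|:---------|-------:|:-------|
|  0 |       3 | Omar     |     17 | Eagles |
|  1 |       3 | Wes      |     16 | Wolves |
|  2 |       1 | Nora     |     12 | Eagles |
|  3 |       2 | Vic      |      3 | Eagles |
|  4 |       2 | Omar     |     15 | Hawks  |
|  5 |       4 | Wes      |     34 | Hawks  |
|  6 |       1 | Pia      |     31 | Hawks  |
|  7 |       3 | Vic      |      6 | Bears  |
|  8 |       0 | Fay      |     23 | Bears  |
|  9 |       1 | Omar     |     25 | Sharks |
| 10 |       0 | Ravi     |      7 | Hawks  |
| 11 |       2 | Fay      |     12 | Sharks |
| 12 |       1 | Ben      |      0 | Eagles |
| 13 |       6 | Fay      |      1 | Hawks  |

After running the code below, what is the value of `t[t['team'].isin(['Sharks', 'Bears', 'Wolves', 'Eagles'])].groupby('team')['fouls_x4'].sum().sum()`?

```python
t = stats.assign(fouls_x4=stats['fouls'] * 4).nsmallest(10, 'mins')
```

60

add column fouls_x4 = stats['fouls'] * 4:
    fouls player  mins    team  fouls_x4
0       3   Omar    17  Eagles        12
1       3    Wes    16  Wolves        12
2       1   Nora    12  Eagles         4
3       2    Vic     3  Eagles         8
4       2   Omar    15   Hawks         8
5       4    Wes    34   Hawks        16
6       1    Pia    31   Hawks         4
7       3    Vic     6   Bears        12
8       0    Fay    23   Bears         0
9       1   Omar    25  Sharks         4
10      0   Ravi     7   Hawks         0
11      2    Fay    12  Sharks         8
12      1    Ben     0  Eagles         4
13      6    Fay     1   Hawks        24
take 10 rows with smallest mins:
    fouls player  mins    team  fouls_x4
12      1    Ben     0  Eagles         4
13      6    Fay     1   Hawks        24
3       2    Vic     3  Eagles         8
7       3    Vic     6   Bears        12
10      0   Ravi     7   Hawks         0
2       1   Nora    12  Eagles         4
11      2    Fay    12  Sharks         8
4       2   Omar    15   Hawks         8
1       3    Wes    16  Wolves        12
0       3   Omar    17  Eagles        12
filter rows where team in ['Sharks', 'Bears', 'Wolves', 'Eagles']:
    fouls player  mins    team  fouls_x4
12      1    Ben     0  Eagles         4
3       2    Vic     3  Eagles         8
7       3    Vic     6   Bears        12
2       1   Nora    12  Eagles         4
11      2    Fay    12  Sharks         8
1       3    Wes    16  Wolves        12
0       3   Omar    17  Eagles        12
group by team, sum of fouls_x4:
team
Bears     12
Eagles    28
Sharks     8
Wolves    12
Name: fouls_x4, dtype: int64
Then the sum of the resulting series: 60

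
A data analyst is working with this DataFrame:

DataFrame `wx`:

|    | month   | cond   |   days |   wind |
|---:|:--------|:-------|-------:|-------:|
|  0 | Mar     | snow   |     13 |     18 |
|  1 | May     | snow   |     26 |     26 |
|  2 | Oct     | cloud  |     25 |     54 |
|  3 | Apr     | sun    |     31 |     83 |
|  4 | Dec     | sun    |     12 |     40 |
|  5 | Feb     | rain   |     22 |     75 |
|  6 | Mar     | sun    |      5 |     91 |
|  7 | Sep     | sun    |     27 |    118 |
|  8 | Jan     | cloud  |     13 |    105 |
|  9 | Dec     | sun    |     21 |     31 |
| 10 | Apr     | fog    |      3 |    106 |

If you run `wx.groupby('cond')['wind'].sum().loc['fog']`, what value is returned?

106

group by cond, sum of wind:
cond
cloud    159
fog      106
rain      75
snow      44
sun      363
Name: wind, dtype: int64
The value at index 'fog' is 106.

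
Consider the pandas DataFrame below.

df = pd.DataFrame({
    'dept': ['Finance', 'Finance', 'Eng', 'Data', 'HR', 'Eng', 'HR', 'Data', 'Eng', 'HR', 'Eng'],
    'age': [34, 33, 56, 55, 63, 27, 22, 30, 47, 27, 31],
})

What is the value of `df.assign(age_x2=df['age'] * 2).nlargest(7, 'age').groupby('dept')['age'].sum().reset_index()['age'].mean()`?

add column age_x2 = df['age'] * 2:
       dept  age  age_x2
0   Finance   34      68
1   Finance   33      66
2       Eng   56     112
3      Data   55     110
4        HR   63     126
5       Eng   27      54
6        HR   22      44
7      Data   30      60
8       Eng   47      94
9        HR   27      54
10      Eng   31      62
take 7 rows with largest age:
       dept  age  age_x2
4        HR   63     126
2       Eng   56     112
3      Data   55     110
8       Eng   47      94
0   Finance   34      68
1   Finance   33      66
10      Eng   31      62
group by dept, sum of age:
dept
Data        55
Eng        134
Finance     67
HR          63
Name: age, dtype: int64
reset_index():
      dept  age
0     Data   55
1      Eng  134
2  Finance   67
3       HR   63
Taking the mean of column 'age' gives 79.75.

79.75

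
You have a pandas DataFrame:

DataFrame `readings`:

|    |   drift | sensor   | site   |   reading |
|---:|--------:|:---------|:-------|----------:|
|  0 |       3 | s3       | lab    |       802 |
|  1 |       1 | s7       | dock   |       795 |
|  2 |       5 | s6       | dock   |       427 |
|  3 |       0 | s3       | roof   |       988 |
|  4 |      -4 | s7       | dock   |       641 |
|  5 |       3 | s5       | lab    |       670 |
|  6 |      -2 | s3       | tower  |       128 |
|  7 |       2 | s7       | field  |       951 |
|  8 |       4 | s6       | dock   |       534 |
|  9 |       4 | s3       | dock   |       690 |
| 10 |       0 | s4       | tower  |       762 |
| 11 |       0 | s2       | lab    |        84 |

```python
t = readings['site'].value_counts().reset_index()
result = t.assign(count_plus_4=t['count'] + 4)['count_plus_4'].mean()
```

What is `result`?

value_counts of site:
site
dock     5
lab      3
tower    2
roof     1
field    1
Name: count, dtype: int64
reset_index():
    site  count
0   dock      5
1    lab      3
2  tower      2
3   roof      1
4  field      1
add column count_plus_4 = t['count'] + 4:
    site  count  count_plus_4
0   dock      5             9
1    lab      3             7
2  tower      2             6
3   roof      1             5
4  field      1             5
The mean of column 'count_plus_4' is 6.4.

6.4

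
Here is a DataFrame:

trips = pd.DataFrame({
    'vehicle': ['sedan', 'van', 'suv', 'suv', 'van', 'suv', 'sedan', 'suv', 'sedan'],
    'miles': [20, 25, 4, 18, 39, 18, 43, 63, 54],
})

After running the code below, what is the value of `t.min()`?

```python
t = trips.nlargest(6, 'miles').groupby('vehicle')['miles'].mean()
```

take 6 rows with largest miles:
  vehicle  miles
7     suv     63
8   sedan     54
6   sedan     43
4     van     39
1     van     25
0   sedan     20
group by vehicle, mean of miles:
vehicle
sedan    39.0
suv      63.0
van      32.0
Name: miles, dtype: float64
min of the resulting series → 32.0

32.0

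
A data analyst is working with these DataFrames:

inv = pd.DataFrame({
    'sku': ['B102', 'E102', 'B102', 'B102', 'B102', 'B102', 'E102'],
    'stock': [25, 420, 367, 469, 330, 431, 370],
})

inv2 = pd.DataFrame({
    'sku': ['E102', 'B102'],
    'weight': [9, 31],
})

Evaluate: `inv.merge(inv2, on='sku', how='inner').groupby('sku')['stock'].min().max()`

merge on 'sku' (how='inner') → 7 rows:
    sku  stock  weight
0  B102     25      31
1  E102    420       9
2  B102    367      31
3  B102    469      31
4  B102    330      31
5  B102    431      31
6  E102    370       9
group by sku, min of stock:
sku
B102     25
E102    370
Name: stock, dtype: int64

370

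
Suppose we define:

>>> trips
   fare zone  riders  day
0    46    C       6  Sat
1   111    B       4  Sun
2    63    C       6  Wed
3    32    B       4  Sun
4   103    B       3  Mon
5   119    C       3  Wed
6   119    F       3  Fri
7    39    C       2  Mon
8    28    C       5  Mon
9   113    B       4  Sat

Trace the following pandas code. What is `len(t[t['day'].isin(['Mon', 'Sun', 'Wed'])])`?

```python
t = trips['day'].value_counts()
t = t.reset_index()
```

value_counts of day:
day
Mon    3
Sat    2
Sun    2
Wed    2
Fri    1
Name: count, dtype: int64
reset_index():
   day  count
0  Mon      3
1  Sat      2
2  Sun      2
3  Wed      2
4  Fri      1
filter rows where day in ['Mon', 'Sun', 'Wed']:
   day  count
0  Mon      3
2  Sun      2
3  Wed      2

3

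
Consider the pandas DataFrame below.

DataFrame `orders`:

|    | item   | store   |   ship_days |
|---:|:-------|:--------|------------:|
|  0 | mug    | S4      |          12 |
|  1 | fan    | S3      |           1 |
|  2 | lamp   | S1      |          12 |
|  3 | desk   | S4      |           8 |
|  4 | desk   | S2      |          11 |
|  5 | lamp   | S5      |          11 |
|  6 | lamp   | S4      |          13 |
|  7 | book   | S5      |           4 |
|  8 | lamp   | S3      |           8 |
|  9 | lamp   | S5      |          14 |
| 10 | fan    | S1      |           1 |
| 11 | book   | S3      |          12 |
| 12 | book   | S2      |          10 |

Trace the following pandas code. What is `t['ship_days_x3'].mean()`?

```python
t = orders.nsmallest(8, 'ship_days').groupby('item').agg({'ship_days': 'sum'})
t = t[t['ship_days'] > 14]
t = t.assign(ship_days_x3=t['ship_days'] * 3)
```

take 8 rows with smallest ship_days:
    item store  ship_days
1    fan    S3          1
10   fan    S1          1
7   book    S5          4
3   desk    S4          8
8   lamp    S3          8
12  book    S2         10
4   desk    S2         11
5   lamp    S5         11
group by item, sum of ship_days:
      ship_days
item           
book         14
desk         19
fan           2
lamp         19
filter rows where ship_days > 14:
      ship_days
item           
desk         19
lamp         19
add column ship_days_x3 = t['ship_days'] * 3:
      ship_days  ship_days_x3
item                         
desk         19            57
lamp         19            57
Taking the mean of column 'ship_days_x3' gives 57.0.

57.0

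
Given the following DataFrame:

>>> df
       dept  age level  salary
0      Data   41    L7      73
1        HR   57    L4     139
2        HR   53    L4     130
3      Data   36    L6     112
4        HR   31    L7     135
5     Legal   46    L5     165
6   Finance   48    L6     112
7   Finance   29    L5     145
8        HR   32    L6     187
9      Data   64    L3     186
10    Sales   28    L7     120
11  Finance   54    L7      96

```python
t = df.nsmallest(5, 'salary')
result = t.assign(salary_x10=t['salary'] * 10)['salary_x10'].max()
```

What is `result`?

1200

take 5 rows with smallest salary:
       dept  age level  salary
0      Data   41    L7      73
11  Finance   54    L7      96
3      Data   36    L6     112
6   Finance   48    L6     112
10    Sales   28    L7     120
add column salary_x10 = t['salary'] * 10:
       dept  age level  salary  salary_x10
0      Data   41    L7      73         730
11  Finance   54    L7      96         960
3      Data   36    L6     112        1120
6   Finance   48    L6     112        1120
10    Sales   28    L7     120        1200
Taking the max of column 'salary_x10' gives 1200.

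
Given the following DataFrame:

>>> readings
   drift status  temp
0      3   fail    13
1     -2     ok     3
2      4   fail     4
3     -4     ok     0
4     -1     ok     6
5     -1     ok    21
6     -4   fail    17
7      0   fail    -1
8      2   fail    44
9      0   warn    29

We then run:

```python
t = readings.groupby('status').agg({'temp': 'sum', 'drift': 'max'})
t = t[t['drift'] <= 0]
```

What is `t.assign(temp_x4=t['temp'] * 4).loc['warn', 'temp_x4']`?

116

group by status: sum(temp), max(drift):
        temp  drift
status             
fail      77      4
ok        30     -1
warn      29      0
filter rows where drift <= 0:
        temp  drift
status             
ok        30     -1
warn      29      0
add column temp_x4 = t['temp'] * 4:
        temp  drift  temp_x4
status                      
ok        30     -1      120
warn      29      0      116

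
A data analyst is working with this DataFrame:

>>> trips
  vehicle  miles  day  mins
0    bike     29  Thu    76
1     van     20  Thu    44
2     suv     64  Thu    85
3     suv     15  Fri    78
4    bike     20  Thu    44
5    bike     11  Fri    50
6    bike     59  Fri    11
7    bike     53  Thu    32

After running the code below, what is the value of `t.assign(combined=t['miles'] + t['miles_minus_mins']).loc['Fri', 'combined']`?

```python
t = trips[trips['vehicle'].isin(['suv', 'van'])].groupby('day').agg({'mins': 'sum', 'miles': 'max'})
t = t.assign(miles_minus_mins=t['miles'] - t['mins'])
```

-48

filter rows where vehicle in ['suv', 'van']:
  vehicle  miles  day  mins
1     van     20  Thu    44
2     suv     64  Thu    85
3     suv     15  Fri    78
group by day: sum(mins), max(miles):
     mins  miles
day             
Fri    78     15
Thu   129     64
add column miles_minus_mins = t['miles'] - t['mins']:
     mins  miles  miles_minus_mins
day                               
Fri    78     15               -63
Thu   129     64               -65
add column combined = t['miles'] + t['miles_minus_mins']:
     mins  miles  miles_minus_mins  combined
day                                         
Fri    78     15               -63       -48
Thu   129     64               -65        -1
Taking the value at row 'Fri', column 'combined' gives -48.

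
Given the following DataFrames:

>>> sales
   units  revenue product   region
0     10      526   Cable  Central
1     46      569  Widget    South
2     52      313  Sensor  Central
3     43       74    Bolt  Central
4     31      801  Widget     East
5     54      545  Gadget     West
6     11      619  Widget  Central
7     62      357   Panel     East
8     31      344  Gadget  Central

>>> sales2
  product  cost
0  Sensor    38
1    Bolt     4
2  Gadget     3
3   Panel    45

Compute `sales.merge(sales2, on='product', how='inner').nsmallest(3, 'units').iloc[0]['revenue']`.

344

merge on 'product' (how='inner') → 5 rows:
   units  revenue product   region  cost
0     52      313  Sensor  Central    38
1     43       74    Bolt  Central     4
2     54      545  Gadget     West     3
3     62      357   Panel     East    45
4     31      344  Gadget  Central     3
take 3 rows with smallest units:
   units  revenue product   region  cost
4     31      344  Gadget  Central     3
1     43       74    Bolt  Central     4
0     52      313  Sensor  Central    38
Reading off the value at position 0, column 'revenue', we get 344.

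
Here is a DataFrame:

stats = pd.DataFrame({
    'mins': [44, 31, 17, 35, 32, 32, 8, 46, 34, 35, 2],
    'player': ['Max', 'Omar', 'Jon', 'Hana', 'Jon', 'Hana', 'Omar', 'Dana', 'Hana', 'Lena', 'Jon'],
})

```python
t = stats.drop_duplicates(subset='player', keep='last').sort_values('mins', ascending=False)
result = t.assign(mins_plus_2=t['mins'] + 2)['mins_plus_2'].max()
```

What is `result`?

drop duplicate player (keep=last):
    mins player
0     44    Max
6      8   Omar
7     46   Dana
8     34   Hana
9     35   Lena
10     2    Jon
sort by mins descending:
    mins player
7     46   Dana
0     44    Max
9     35   Lena
8     34   Hana
6      8   Omar
10     2    Jon
add column mins_plus_2 = t['mins'] + 2:
    mins player  mins_plus_2
7     46   Dana           48
0     44    Max           46
9     35   Lena           37
8     34   Hana           36
6      8   Omar           10
10     2    Jon            4
Then the max of column 'mins_plus_2': 48

48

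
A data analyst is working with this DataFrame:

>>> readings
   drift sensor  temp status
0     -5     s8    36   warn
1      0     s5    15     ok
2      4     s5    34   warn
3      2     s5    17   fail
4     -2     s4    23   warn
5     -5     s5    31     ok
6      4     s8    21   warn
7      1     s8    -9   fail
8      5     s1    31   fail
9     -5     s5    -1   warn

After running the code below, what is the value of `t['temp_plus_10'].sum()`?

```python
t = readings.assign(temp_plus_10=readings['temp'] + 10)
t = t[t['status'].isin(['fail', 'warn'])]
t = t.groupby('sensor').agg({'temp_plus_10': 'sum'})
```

add column temp_plus_10 = readings['temp'] + 10:
   drift sensor  temp status  temp_plus_10
0     -5     s8    36   warn            46
1      0     s5    15     ok            25
2      4     s5    34   warn            44
3      2     s5    17   fail            27
4     -2     s4    23   warn            33
5     -5     s5    31     ok            41
6      4     s8    21   warn            31
7      1     s8    -9   fail             1
8      5     s1    31   fail            41
9     -5     s5    -1   warn             9
filter rows where status in ['fail', 'warn']:
   drift sensor  temp status  temp_plus_10
0     -5     s8    36   warn            46
2      4     s5    34   warn            44
3      2     s5    17   fail            27
4     -2     s4    23   warn            33
6      4     s8    21   warn            31
7      1     s8    -9   fail             1
8      5     s1    31   fail            41
9     -5     s5    -1   warn             9
group by sensor, sum of temp_plus_10:
        temp_plus_10
sensor              
s1                41
s4                33
s5                80
s8                78
Finally, sum of column 'temp_plus_10' = 232.

232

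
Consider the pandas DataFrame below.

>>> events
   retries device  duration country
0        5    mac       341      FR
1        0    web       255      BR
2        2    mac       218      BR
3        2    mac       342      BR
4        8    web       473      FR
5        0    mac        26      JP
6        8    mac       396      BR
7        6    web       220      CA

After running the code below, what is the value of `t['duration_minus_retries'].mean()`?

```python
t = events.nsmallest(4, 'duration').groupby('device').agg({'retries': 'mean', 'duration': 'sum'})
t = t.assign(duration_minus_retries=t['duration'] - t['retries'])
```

357.5

take 4 rows with smallest duration:
   retries device  duration country
5        0    mac        26      JP
2        2    mac       218      BR
7        6    web       220      CA
1        0    web       255      BR
group by device: mean(retries), sum(duration):
        retries  duration
device                   
mac         1.0       244
web         3.0       475
add column duration_minus_retries = t['duration'] - t['retries']:
        retries  duration  duration_minus_retries
device                                           
mac         1.0       244                   243.0
web         3.0       475                   472.0
So mean() = 357.5.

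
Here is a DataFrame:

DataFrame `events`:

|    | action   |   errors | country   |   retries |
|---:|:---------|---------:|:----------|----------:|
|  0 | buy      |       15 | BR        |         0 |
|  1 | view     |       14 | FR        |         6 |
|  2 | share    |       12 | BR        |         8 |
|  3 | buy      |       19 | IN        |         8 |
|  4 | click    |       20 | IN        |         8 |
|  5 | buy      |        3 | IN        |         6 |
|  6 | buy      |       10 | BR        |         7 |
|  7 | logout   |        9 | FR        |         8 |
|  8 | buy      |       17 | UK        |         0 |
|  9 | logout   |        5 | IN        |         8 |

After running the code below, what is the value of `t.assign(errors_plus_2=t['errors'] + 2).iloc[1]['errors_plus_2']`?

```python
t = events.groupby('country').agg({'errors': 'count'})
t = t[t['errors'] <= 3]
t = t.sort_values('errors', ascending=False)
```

group by country, count of errors:
         errors
country        
BR            3
FR            2
IN            4
UK            1
filter rows where errors <= 3:
         errors
country        
BR            3
FR            2
UK            1
sort by errors descending:
         errors
country        
BR            3
FR            2
UK            1
add column errors_plus_2 = t['errors'] + 2:
         errors  errors_plus_2
country                       
BR            3              5
FR            2              4
UK            1              3
So iloc[1]['errors_plus_2'] = 4.

4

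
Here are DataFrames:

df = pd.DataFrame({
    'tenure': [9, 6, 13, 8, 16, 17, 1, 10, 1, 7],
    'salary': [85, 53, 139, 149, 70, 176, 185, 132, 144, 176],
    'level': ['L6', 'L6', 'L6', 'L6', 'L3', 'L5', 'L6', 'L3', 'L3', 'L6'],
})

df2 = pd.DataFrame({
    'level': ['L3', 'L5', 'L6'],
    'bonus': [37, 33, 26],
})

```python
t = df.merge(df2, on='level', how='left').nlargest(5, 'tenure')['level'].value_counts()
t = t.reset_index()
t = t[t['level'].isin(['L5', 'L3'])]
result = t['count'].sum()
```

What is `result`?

3

merge on 'level' (how='left') → 10 rows:
   tenure  salary level  bonus
0       9      85    L6     26
1       6      53    L6     26
2      13     139    L6     26
3       8     149    L6     26
4      16      70    L3     37
5      17     176    L5     33
6       1     185    L6     26
7      10     132    L3     37
8       1     144    L3     37
9       7     176    L6     26
take 5 rows with largest tenure:
   tenure  salary level  bonus
5      17     176    L5     33
4      16      70    L3     37
2      13     139    L6     26
7      10     132    L3     37
0       9      85    L6     26
value_counts of level:
level
L3    2
L6    2
L5    1
Name: count, dtype: int64
reset_index():
  level  count
0    L3      2
1    L6      2
2    L5      1
filter rows where level in ['L5', 'L3']:
  level  count
0    L3      2
2    L5      1
The sum of column 'count' is 3.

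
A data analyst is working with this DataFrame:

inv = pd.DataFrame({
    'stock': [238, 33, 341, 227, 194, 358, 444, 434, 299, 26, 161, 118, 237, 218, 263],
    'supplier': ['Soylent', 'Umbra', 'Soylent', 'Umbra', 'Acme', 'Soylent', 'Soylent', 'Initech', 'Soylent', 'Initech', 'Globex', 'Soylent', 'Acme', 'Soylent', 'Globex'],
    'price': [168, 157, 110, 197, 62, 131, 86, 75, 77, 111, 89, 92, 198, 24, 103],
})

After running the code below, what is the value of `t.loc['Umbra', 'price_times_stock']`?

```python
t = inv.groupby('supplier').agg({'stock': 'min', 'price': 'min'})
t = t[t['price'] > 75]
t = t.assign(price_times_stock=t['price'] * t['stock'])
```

5181

group by supplier: min(stock), min(price):
          stock  price
supplier              
Acme        194     62
Globex      161     89
Initech      26     75
Soylent     118     24
Umbra        33    157
filter rows where price > 75:
          stock  price
supplier              
Globex      161     89
Umbra        33    157
add column price_times_stock = t['price'] * t['stock']:
          stock  price  price_times_stock
supplier                                 
Globex      161     89              14329
Umbra        33    157               5181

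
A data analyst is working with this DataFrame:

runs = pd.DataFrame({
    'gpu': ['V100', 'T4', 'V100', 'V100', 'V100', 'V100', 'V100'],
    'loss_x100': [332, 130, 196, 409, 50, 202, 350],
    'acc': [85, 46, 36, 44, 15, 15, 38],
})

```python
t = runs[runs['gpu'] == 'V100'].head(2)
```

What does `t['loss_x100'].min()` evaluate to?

196

filter rows where gpu == 'V100':
    gpu  loss_x100  acc
0  V100        332   85
2  V100        196   36
3  V100        409   44
4  V100         50   15
5  V100        202   15
6  V100        350   38
take first 2 rows:
    gpu  loss_x100  acc
0  V100        332   85
2  V100        196   36
So min() = 196.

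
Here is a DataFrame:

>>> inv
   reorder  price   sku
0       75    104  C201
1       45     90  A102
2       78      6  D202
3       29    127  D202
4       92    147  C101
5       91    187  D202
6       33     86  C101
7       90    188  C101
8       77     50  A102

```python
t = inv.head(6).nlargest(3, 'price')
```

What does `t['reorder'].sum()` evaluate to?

take first 6 rows:
   reorder  price   sku
0       75    104  C201
1       45     90  A102
2       78      6  D202
3       29    127  D202
4       92    147  C101
5       91    187  D202
take 3 rows with largest price:
   reorder  price   sku
5       91    187  D202
4       92    147  C101
3       29    127  D202
Hence 212.

212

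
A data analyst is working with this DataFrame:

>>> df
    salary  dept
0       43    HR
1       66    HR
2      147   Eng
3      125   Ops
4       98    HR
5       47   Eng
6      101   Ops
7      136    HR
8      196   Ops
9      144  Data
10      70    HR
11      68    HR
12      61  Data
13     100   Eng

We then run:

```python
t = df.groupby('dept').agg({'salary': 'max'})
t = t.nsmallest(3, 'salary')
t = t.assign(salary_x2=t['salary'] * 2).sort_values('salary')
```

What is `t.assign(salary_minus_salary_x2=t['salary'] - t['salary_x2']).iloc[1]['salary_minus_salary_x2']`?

group by dept, max of salary:
      salary
dept        
Data     144
Eng      147
HR       136
Ops      196
take 3 rows with smallest salary:
      salary
dept        
HR       136
Data     144
Eng      147
add column salary_x2 = t['salary'] * 2:
      salary  salary_x2
dept                   
HR       136        272
Data     144        288
Eng      147        294
sort by salary:
      salary  salary_x2
dept                   
HR       136        272
Data     144        288
Eng      147        294
add column salary_minus_salary_x2 = t['salary'] - t['salary_x2']:
      salary  salary_x2  salary_minus_salary_x2
dept                                           
HR       136        272                    -136
Data     144        288                    -144
Eng      147        294                    -147
So iloc[1]['salary_minus_salary_x2'] = -144.

-144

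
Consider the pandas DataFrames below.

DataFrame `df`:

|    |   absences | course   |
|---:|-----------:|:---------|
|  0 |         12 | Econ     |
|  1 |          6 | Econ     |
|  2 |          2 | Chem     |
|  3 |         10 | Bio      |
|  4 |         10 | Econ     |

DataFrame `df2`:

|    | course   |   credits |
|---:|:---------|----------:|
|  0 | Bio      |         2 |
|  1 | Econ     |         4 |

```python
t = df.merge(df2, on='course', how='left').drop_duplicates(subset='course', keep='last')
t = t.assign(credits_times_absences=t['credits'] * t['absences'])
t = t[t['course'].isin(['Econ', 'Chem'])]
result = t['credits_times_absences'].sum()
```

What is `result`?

merge on 'course' (how='left') → 5 rows:
   absences course  credits
0        12   Econ      4.0
1         6   Econ      4.0
2         2   Chem      NaN
3        10    Bio      2.0
4        10   Econ      4.0
drop duplicate course (keep=last):
   absences course  credits
2         2   Chem      NaN
3        10    Bio      2.0
4        10   Econ      4.0
add column credits_times_absences = t['credits'] * t['absences']:
   absences course  credits  credits_times_absences
2         2   Chem      NaN                     NaN
3        10    Bio      2.0                    20.0
4        10   Econ      4.0                    40.0
filter rows where course in ['Econ', 'Chem']:
   absences course  credits  credits_times_absences
2         2   Chem      NaN                     NaN
4        10   Econ      4.0                    40.0
So sum() = 40.0.

40.0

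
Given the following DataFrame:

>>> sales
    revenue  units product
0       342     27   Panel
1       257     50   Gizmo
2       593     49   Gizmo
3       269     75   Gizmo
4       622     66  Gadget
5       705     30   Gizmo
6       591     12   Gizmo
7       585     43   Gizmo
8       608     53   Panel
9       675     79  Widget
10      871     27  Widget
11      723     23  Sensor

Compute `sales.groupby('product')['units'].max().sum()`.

296

group by product, max of units:
product
Gadget    66
Gizmo     75
Panel     53
Sensor    23
Widget    79
Name: units, dtype: int64
sum of the resulting series → 296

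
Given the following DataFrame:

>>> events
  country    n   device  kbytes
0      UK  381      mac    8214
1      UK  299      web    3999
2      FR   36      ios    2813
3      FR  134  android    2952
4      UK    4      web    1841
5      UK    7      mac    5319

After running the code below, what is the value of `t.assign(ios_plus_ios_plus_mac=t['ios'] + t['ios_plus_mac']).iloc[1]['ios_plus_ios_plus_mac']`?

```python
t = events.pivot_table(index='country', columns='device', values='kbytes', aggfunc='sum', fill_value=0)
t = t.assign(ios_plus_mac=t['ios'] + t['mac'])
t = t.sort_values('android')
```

5626

pivot: rows=country, cols=device, sum(kbytes):
device   android   ios    mac   web
country                            
FR          2952  2813      0     0
UK             0     0  13533  5840
add column ios_plus_mac = t['ios'] + t['mac']:
device   android   ios    mac   web  ios_plus_mac
country                                          
FR          2952  2813      0     0          2813
UK             0     0  13533  5840         13533
sort by android:
device   android   ios    mac   web  ios_plus_mac
country                                          
UK             0     0  13533  5840         13533
FR          2952  2813      0     0          2813
add column ios_plus_ios_plus_mac = t['ios'] + t['ios_plus_mac']:
device   android   ios    mac   web  ios_plus_mac  ios_plus_ios_plus_mac
country                                                                 
UK             0     0  13533  5840         13533                  13533
FR          2952  2813      0     0          2813                   5626
Then the value at position 1, column 'ios_plus_ios_plus_mac': 5626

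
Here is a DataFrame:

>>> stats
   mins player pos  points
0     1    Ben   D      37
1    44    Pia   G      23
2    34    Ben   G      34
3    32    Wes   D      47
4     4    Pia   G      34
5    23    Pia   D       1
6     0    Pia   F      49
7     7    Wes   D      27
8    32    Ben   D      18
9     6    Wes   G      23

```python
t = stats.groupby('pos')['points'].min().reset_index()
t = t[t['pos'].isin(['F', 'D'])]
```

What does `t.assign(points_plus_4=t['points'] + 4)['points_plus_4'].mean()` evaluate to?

group by pos, min of points:
pos
D     1
F    49
G    23
Name: points, dtype: int64
reset_index():
  pos  points
0   D       1
1   F      49
2   G      23
filter rows where pos in ['F', 'D']:
  pos  points
0   D       1
1   F      49
add column points_plus_4 = t['points'] + 4:
  pos  points  points_plus_4
0   D       1              5
1   F      49             53

29.0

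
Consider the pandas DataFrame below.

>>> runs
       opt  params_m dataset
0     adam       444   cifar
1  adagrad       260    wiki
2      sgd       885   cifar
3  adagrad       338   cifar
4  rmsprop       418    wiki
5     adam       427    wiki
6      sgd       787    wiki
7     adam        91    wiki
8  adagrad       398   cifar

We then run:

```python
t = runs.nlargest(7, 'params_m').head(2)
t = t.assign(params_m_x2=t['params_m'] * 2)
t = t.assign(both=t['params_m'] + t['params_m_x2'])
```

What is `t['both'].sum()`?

5016

take 7 rows with largest params_m:
       opt  params_m dataset
2      sgd       885   cifar
6      sgd       787    wiki
0     adam       444   cifar
5     adam       427    wiki
4  rmsprop       418    wiki
8  adagrad       398   cifar
3  adagrad       338   cifar
take first 2 rows:
   opt  params_m dataset
2  sgd       885   cifar
6  sgd       787    wiki
add column params_m_x2 = t['params_m'] * 2:
   opt  params_m dataset  params_m_x2
2  sgd       885   cifar         1770
6  sgd       787    wiki         1574
add column both = t['params_m'] + t['params_m_x2']:
   opt  params_m dataset  params_m_x2  both
2  sgd       885   cifar         1770  2655
6  sgd       787    wiki         1574  2361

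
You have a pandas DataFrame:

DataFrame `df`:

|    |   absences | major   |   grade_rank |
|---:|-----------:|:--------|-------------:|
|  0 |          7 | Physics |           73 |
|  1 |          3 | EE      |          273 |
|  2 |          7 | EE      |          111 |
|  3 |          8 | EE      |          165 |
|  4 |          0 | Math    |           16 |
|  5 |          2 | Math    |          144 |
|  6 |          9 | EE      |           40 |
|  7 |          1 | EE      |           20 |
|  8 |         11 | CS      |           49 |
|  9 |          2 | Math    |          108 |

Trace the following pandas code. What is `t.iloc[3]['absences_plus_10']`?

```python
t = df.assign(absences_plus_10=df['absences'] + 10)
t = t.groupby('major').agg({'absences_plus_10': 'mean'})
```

17.0

add column absences_plus_10 = df['absences'] + 10:
   absences    major  grade_rank  absences_plus_10
0         7  Physics          73                17
1         3       EE         273                13
2         7       EE         111                17
3         8       EE         165                18
4         0     Math          16                10
5         2     Math         144                12
6         9       EE          40                19
7         1       EE          20                11
8        11       CS          49                21
9         2     Math         108                12
group by major, mean of absences_plus_10:
         absences_plus_10
major                    
CS              21.000000
EE              15.600000
Math            11.333333
Physics         17.000000
So iloc[3]['absences_plus_10'] = 17.0.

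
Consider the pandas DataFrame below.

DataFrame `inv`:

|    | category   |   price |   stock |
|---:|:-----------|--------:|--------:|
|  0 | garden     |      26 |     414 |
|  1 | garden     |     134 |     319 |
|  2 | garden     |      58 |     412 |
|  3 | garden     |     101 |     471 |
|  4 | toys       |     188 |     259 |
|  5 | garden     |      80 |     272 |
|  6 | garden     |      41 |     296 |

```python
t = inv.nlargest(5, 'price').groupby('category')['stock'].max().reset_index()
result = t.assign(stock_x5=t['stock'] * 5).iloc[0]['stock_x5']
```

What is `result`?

take 5 rows with largest price:
  category  price  stock
4     toys    188    259
1   garden    134    319
3   garden    101    471
5   garden     80    272
2   garden     58    412
group by category, max of stock:
category
garden    471
toys      259
Name: stock, dtype: int64
reset_index():
  category  stock
0   garden    471
1     toys    259
add column stock_x5 = t['stock'] * 5:
  category  stock  stock_x5
0   garden    471      2355
1     toys    259      1295
Then the value at position 0, column 'stock_x5': 2355

2355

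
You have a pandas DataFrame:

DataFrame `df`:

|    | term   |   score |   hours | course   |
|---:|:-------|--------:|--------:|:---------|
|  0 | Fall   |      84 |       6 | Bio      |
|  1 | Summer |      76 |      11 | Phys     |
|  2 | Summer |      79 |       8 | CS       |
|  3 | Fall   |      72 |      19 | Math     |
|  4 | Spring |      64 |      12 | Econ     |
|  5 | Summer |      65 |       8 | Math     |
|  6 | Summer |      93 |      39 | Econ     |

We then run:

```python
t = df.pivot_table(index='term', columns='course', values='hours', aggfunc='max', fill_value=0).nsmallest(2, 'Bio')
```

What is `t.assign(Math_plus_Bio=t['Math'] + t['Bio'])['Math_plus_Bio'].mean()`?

4.0

pivot: rows=term, cols=course, max(hours):
course  Bio  CS  Econ  Math  Phys
term                             
Fall      6   0     0    19     0
Spring    0   0    12     0     0
Summer    0   8    39     8    11
take 2 rows with smallest Bio:
course  Bio  CS  Econ  Math  Phys
term                             
Spring    0   0    12     0     0
Summer    0   8    39     8    11
add column Math_plus_Bio = t['Math'] + t['Bio']:
course  Bio  CS  Econ  Math  Phys  Math_plus_Bio
term                                            
Spring    0   0    12     0     0              0
Summer    0   8    39     8    11              8
Taking the mean of column 'Math_plus_Bio' gives 4.0.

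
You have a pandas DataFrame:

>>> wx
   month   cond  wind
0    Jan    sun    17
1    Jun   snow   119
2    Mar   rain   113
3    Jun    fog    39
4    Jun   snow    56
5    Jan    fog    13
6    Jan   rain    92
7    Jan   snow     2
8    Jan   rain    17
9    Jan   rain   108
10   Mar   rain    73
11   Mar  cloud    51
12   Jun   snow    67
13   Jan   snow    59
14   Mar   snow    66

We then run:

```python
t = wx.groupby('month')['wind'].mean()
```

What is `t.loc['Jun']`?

group by month, mean of wind:
month
Jan    44.00
Jun    70.25
Mar    75.75
Name: wind, dtype: float64

70.25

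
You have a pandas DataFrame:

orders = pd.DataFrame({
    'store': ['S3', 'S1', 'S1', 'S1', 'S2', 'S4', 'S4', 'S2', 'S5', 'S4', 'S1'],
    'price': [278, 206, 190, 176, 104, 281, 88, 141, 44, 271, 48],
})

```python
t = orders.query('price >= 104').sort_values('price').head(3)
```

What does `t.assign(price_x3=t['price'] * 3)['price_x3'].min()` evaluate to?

312

filter rows where price >= 104:
  store  price
0    S3    278
1    S1    206
2    S1    190
3    S1    176
4    S2    104
5    S4    281
7    S2    141
9    S4    271
sort by price:
  store  price
4    S2    104
7    S2    141
3    S1    176
2    S1    190
1    S1    206
9    S4    271
0    S3    278
5    S4    281
take first 3 rows:
  store  price
4    S2    104
7    S2    141
3    S1    176
add column price_x3 = t['price'] * 3:
  store  price  price_x3
4    S2    104       312
7    S2    141       423
3    S1    176       528
min of column 'price_x3' → 312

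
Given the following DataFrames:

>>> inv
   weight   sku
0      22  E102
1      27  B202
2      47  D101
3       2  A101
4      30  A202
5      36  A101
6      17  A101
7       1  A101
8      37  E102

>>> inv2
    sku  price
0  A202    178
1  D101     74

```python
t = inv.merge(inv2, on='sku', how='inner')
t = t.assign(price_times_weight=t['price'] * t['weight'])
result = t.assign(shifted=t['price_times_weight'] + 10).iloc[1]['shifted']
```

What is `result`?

merge on 'sku' (how='inner') → 2 rows:
   weight   sku  price
0      47  D101     74
1      30  A202    178
add column price_times_weight = t['price'] * t['weight']:
   weight   sku  price  price_times_weight
0      47  D101     74                3478
1      30  A202    178                5340
add column shifted = t['price_times_weight'] + 10:
   weight   sku  price  price_times_weight  shifted
0      47  D101     74                3478     3488
1      30  A202    178                5340     5350
Reading off the value at position 1, column 'shifted', we get 5350.

5350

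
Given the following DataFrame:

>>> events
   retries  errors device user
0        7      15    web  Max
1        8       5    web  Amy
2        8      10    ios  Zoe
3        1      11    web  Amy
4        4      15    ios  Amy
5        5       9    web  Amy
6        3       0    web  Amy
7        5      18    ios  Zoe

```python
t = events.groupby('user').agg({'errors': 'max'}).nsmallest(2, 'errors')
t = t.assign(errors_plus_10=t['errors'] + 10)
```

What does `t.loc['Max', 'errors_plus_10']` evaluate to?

group by user, max of errors:
      errors
user        
Amy       15
Max       15
Zoe       18
take 2 rows with smallest errors:
      errors
user        
Amy       15
Max       15
add column errors_plus_10 = t['errors'] + 10:
      errors  errors_plus_10
user                        
Amy       15              25
Max       15              25
Then the value at row 'Max', column 'errors_plus_10': 25

25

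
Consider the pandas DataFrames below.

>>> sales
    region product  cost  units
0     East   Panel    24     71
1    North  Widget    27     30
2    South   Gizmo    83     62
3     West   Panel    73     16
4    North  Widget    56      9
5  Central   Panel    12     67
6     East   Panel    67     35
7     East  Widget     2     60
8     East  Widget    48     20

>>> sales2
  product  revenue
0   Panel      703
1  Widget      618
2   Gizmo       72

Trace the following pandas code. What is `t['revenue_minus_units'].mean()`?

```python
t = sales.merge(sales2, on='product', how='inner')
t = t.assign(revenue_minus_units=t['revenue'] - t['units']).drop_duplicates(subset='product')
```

merge on 'product' (how='inner') → 9 rows:
    region product  cost  units  revenue
0     East   Panel    24     71      703
1    North  Widget    27     30      618
2    South   Gizmo    83     62       72
3     West   Panel    73     16      703
4    North  Widget    56      9      618
5  Central   Panel    12     67      703
6     East   Panel    67     35      703
7     East  Widget     2     60      618
8     East  Widget    48     20      618
add column revenue_minus_units = t['revenue'] - t['units']:
    region product  cost  units  revenue  revenue_minus_units
0     East   Panel    24     71      703                  632
1    North  Widget    27     30      618                  588
2    South   Gizmo    83     62       72                   10
3     West   Panel    73     16      703                  687
4    North  Widget    56      9      618                  609
5  Central   Panel    12     67      703                  636
6     East   Panel    67     35      703                  668
7     East  Widget     2     60      618                  558
8     East  Widget    48     20      618                  598
drop duplicate product (keep=first):
  region product  cost  units  revenue  revenue_minus_units
0   East   Panel    24     71      703                  632
1  North  Widget    27     30      618                  588
2  South   Gizmo    83     62       72                   10
The mean of column 'revenue_minus_units' is 410.0.

410.0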